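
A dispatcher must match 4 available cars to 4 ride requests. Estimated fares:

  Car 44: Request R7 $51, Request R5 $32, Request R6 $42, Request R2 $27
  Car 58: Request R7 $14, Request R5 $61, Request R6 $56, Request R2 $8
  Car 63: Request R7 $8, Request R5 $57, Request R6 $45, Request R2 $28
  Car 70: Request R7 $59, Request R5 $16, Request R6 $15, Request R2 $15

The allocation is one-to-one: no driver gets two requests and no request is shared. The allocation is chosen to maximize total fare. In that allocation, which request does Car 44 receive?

Car 44 receives Request R2.

Optimal: Car 44→Request R2 ($27), Car 58→Request R6 ($56), Car 63→Request R5 ($57), Car 70→Request R7 ($59) — total 27+56+57+59 = $199.
Max-entry greedy (repeatedly take the single best remaining cell) gives $192, worse by 7.
Next-best assignment: Car 44→Request R2, Car 58→Request R5, Car 63→Request R6, Car 70→Request R7 = $192.
Swapping Car 63↔Car 44 (Car 63→Request R2 $28, Car 44→Request R5 $32) loses 24.
No other one-to-one assignment exceeds $199.
Car 44's own top request is Request R7 ($51), but forcing Car 44→Request R7 and reassigning the rest optimally gives only $179 — worse by 20.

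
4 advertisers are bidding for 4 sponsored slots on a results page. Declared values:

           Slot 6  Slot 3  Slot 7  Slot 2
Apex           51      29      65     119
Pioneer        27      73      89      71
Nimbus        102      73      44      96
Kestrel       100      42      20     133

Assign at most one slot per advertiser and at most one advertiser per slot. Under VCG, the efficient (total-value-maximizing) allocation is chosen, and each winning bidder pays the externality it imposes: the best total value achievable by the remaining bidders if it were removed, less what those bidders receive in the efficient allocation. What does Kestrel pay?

Kestrel pays $29.

Efficient allocation: Apex→Slot 2 ($119), Pioneer→Slot 7 ($89), Nimbus→Slot 3 ($73), Kestrel→Slot 6 ($100); total welfare W = $381.
Kestrel receives Slot 6 at value $100, so the others get W − 100 = $281.
Without Kestrel: best allocation of the remaining 3 bidders over all 4 slots is Apex→Slot 2 ($119), Pioneer→Slot 7 ($89), Nimbus→Slot 6 ($102), total $310.
VCG payment = (others' best without Kestrel) − (others' welfare with Kestrel) = 310 − 281 = $29.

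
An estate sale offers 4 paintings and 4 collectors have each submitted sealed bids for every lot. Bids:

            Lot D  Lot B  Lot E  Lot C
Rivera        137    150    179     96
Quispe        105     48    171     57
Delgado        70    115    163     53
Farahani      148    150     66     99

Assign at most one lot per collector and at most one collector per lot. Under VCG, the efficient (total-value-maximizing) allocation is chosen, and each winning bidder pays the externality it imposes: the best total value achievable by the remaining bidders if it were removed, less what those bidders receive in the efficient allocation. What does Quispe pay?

Efficient allocation: Rivera→Lot C ($96), Quispe→Lot E ($171), Delgado→Lot B ($115), Farahani→Lot D ($148); total welfare W = $530.
Quispe receives Lot E at value $171, so the others get W − 171 = $359.
Without Quispe: best allocation of the remaining 3 bidders over all 4 lots is Rivera→Lot B ($150), Delgado→Lot E ($163), Farahani→Lot D ($148), total $461.
VCG payment = (others' best without Quispe) − (others' welfare with Quispe) = 461 − 359 = $102.

Quispe pays $102.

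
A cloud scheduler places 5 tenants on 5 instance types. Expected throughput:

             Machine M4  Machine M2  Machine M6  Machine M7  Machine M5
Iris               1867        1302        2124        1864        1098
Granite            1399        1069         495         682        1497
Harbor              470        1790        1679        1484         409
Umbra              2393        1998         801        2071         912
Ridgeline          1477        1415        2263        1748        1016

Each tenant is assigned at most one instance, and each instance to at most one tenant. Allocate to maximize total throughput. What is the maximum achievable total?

Max total: 9807 ops/s

Optimal: Iris→Machine M7 (1864 ops/s), Granite→Machine M5 (1497 ops/s), Harbor→Machine M2 (1790 ops/s), Umbra→Machine M4 (2393 ops/s), Ridgeline→Machine M6 (2263 ops/s) — total 1864+1497+1790+2393+2263 = 9807 ops/s.
Next-best assignment: Iris→Machine M6, Granite→Machine M5, Harbor→Machine M2, Umbra→Machine M4, Ridgeline→Machine M7 = 9552 ops/s.
Swapping Umbra↔Iris (Umbra→Machine M7 2071 ops/s, Iris→Machine M4 1867 ops/s) loses 319.
Checked against all permutations: 9807 ops/s is optimal.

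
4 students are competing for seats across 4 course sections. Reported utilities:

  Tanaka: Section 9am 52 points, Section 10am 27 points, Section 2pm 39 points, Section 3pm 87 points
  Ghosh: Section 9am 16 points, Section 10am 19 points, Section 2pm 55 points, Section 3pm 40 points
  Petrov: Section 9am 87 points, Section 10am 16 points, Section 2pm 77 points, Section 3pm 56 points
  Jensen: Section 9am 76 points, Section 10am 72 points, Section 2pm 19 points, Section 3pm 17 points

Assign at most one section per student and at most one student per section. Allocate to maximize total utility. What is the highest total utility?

Max total: 301 points

This is the linear assignment problem.
Optimal: Tanaka→Section 3pm (87 points), Ghosh→Section 2pm (55 points), Petrov→Section 9am (87 points), Jensen→Section 10am (72 points) — total 87+55+87+72 = 301 points.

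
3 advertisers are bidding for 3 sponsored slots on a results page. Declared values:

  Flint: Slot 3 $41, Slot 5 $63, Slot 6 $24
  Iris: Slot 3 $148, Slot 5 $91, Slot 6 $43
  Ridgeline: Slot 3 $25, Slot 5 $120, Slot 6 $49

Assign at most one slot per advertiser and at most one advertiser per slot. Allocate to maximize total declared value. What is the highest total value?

Optimal: Flint→Slot 6 ($24), Iris→Slot 3 ($148), Ridgeline→Slot 5 ($120) — total 24+148+120 = $292.
Row-greedy (each advertiser in turn takes its best remaining slot) gives $260, worse by 32.
Next-best assignment: Flint→Slot 5, Iris→Slot 3, Ridgeline→Slot 6 = $260.
Swapping Flint↔Ridgeline (Flint→Slot 5 $63, Ridgeline→Slot 6 $49) loses 32.
Every other assignment is strictly worse.

Maximum total: $292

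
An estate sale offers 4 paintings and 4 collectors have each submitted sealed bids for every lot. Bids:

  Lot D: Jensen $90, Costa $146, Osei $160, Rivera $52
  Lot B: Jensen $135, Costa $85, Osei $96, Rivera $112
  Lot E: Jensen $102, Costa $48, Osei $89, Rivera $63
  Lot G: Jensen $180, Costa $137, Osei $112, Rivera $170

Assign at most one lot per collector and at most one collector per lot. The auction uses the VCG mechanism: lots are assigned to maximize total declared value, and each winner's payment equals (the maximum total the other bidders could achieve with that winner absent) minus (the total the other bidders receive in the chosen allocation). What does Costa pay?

Efficient allocation: Jensen→Lot B ($135), Costa→Lot D ($146), Osei→Lot E ($89), Rivera→Lot G ($170); total welfare W = $540.
Costa receives Lot D at value $146, so the others get W − 146 = $394.
Without Costa: best allocation of the remaining 3 bidders over all 4 lots is Jensen→Lot B ($135), Osei→Lot D ($160), Rivera→Lot G ($170), total $465.
VCG payment = (others' best without Costa) − (others' welfare with Costa) = 465 − 394 = $71.

Costa pays $71.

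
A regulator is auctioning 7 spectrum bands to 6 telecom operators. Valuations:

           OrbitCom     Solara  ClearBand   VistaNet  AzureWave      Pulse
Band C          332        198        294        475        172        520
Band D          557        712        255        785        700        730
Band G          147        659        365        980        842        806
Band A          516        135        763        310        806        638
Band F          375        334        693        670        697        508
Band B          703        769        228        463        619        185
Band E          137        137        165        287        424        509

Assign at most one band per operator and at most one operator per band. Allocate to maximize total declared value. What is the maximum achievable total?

Optimal: OrbitCom→Band B ($703M), Solara→Band D ($712M), ClearBand→Band F ($693M), VistaNet→Band G ($980M), AzureWave→Band A ($806M), Pulse→Band C ($520M) — total 703+712+693+980+806+520 = $4414M.
Row-greedy (each operator in turn takes its best remaining band) gives $4375M, worse by 39.
Next-best assignment: OrbitCom→Band B, Solara→Band D, ClearBand→Band F, VistaNet→Band G, AzureWave→Band A, Pulse→Band E = $4403M.
Every other assignment is strictly worse.

Maximum total: $4414M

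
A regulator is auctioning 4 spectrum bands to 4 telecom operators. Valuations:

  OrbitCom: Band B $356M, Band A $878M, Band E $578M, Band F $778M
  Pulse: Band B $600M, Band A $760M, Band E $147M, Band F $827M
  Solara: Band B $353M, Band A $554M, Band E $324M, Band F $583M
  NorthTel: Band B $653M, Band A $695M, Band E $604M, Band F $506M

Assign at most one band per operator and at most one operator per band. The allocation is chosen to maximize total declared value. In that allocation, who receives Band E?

Solara receives Band E.

This is the linear assignment problem.
Optimal: OrbitCom→Band A ($878M), Pulse→Band F ($827M), Solara→Band E ($324M), NorthTel→Band B ($653M) — total 878+827+324+653 = $2682M.
Row-greedy (each operator in turn takes its best remaining band) gives $2662M, worse by 20.
Next-best assignment: OrbitCom→Band A, Pulse→Band B, Solara→Band F, NorthTel→Band E = $2665M.
Solara's own top band is Band F ($583M), but forcing Solara→Band F and reassigning the rest optimally gives only $2665M — worse by 17.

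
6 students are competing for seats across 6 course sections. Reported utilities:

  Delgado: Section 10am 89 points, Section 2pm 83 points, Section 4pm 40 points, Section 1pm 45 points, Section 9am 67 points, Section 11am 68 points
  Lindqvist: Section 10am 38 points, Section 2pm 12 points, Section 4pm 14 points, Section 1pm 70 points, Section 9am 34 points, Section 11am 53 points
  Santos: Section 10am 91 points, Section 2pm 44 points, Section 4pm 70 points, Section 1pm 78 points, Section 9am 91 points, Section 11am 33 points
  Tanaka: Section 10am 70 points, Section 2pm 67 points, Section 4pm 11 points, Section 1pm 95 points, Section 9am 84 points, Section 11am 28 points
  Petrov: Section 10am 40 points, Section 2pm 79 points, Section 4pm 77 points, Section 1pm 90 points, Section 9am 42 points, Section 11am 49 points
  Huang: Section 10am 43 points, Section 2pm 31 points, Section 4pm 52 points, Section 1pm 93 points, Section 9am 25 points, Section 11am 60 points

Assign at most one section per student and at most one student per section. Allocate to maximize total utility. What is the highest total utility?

Max total: 481 points

Treat this as an assignment problem: match each student to one section.
Optimal: Delgado→Section 2pm (83 points), Lindqvist→Section 11am (53 points), Santos→Section 10am (91 points), Tanaka→Section 9am (84 points), Petrov→Section 4pm (77 points), Huang→Section 1pm (93 points) — total 83+53+91+84+77+93 = 481 points.
Column-greedy (each section in turn goes to its best remaining student) gives 440 points, worse by 41.
Next-best assignment: Delgado→Section 10am, Lindqvist→Section 11am, Santos→Section 9am, Tanaka→Section 2pm, Petrov→Section 4pm, Huang→Section 1pm = 470 points.
Checked against all permutations: 481 points is optimal.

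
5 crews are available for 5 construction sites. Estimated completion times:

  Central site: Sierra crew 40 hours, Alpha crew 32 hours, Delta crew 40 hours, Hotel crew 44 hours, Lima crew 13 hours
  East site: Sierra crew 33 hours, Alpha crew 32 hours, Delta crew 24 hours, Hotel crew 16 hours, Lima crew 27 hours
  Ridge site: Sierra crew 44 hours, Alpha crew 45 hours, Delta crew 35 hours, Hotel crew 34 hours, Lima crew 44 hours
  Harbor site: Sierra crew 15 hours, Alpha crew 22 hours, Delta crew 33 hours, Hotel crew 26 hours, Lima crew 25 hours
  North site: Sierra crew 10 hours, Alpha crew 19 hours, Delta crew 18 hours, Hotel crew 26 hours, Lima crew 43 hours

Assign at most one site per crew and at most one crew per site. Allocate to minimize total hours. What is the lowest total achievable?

Minimum total: 96 hours

Optimal: Sierra crew→North site (10 hours), Alpha crew→Harbor site (22 hours), Delta crew→Ridge site (35 hours), Hotel crew→East site (16 hours), Lima crew→Central site (13 hours) — total 10+22+35+16+13 = 96 hours.
Column-greedy (each site in turn goes to its cheapest remaining crew) gives 98 hours, worse by 2.
No other one-to-one assignment undercuts 96 hours.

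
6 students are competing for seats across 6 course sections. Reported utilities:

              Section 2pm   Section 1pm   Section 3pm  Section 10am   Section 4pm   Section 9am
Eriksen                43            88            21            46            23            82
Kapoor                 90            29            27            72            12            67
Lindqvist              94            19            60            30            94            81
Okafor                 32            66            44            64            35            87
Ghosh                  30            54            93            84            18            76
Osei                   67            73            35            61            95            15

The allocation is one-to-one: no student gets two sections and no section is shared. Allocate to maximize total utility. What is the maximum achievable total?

Optimal: Eriksen→Section 1pm (88 points), Kapoor→Section 10am (72 points), Lindqvist→Section 2pm (94 points), Okafor→Section 9am (87 points), Ghosh→Section 3pm (93 points), Osei→Section 4pm (95 points) — total 88+72+94+87+93+95 = 529 points.
Next-best assignment: Eriksen→Section 1pm, Kapoor→Section 2pm, Lindqvist→Section 4pm, Okafor→Section 9am, Ghosh→Section 3pm, Osei→Section 10am = 513 points.
Checked against all permutations: 529 points is optimal.

Maximum total: 529 points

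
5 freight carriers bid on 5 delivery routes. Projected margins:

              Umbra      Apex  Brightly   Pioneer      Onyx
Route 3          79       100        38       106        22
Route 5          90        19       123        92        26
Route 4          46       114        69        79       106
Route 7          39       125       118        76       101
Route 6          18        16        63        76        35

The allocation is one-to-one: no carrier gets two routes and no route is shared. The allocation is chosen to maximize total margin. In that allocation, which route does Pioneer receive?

This is a one-to-one assignment (maximum-weight bipartite matching).
Optimal: Umbra→Route 3 ($79k), Apex→Route 7 ($125k), Brightly→Route 5 ($123k), Pioneer→Route 6 ($76k), Onyx→Route 4 ($106k) — total 79+125+123+76+106 = $509k.
Max-entry greedy (repeatedly take the single best remaining cell) gives $478k, worse by 31.
Next-best assignment: Umbra→Route 3, Apex→Route 4, Brightly→Route 5, Pioneer→Route 6, Onyx→Route 7 = $493k.
Pioneer's own top route is Route 3 ($106k), but forcing Pioneer→Route 3 and reassigning the rest optimally gives only $490k — worse by 19.

Pioneer receives Route 6.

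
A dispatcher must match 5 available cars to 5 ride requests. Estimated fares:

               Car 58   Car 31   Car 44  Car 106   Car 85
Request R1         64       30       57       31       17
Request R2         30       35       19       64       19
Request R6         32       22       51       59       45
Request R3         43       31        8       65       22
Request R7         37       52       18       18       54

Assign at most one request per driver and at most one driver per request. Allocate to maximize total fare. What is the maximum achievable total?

This is a one-to-one assignment (maximum-weight bipartite matching).
Optimal: Car 58→Request R1 ($64), Car 31→Request R2 ($35), Car 44→Request R6 ($51), Car 106→Request R3 ($65), Car 85→Request R7 ($54) — total 64+35+51+65+54 = $269.
Checked against all permutations: $269 is optimal.

Maximum total: $269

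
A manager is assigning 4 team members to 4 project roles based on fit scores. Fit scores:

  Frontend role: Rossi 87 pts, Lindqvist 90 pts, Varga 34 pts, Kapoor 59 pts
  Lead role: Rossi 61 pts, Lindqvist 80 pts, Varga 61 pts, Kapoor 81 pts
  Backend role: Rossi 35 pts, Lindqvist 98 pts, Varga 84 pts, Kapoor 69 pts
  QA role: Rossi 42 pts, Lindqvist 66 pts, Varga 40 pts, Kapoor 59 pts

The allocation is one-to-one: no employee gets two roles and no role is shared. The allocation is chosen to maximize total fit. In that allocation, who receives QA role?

Lindqvist receives QA role.

Optimal: Rossi→Frontend role (87 pts), Lindqvist→QA role (66 pts), Varga→Backend role (84 pts), Kapoor→Lead role (81 pts) — total 87+66+84+81 = 318 pts.
Column-greedy (each role in turn goes to its best remaining employee) gives 297 pts, worse by 21.
No other one-to-one assignment exceeds 318 pts.
Lindqvist's own top role is Backend role (98 pts), but forcing Lindqvist→Backend role and reassigning the rest optimally gives only 306 pts — worse by 12.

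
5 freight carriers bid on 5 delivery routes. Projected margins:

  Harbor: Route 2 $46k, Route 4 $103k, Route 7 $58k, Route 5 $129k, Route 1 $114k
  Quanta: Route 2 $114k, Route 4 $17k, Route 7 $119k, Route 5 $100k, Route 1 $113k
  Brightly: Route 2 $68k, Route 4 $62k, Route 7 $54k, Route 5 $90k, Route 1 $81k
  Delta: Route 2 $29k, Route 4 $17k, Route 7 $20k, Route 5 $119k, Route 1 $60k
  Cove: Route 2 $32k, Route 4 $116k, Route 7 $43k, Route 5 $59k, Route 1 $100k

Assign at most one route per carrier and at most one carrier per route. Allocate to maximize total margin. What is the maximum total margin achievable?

Max total: $536k

Optimal: Harbor→Route 1 ($114k), Quanta→Route 7 ($119k), Brightly→Route 2 ($68k), Delta→Route 5 ($119k), Cove→Route 4 ($116k) — total 114+119+68+119+116 = $536k.
Column-greedy (each route in turn goes to its best remaining carrier) gives $488k, worse by 48.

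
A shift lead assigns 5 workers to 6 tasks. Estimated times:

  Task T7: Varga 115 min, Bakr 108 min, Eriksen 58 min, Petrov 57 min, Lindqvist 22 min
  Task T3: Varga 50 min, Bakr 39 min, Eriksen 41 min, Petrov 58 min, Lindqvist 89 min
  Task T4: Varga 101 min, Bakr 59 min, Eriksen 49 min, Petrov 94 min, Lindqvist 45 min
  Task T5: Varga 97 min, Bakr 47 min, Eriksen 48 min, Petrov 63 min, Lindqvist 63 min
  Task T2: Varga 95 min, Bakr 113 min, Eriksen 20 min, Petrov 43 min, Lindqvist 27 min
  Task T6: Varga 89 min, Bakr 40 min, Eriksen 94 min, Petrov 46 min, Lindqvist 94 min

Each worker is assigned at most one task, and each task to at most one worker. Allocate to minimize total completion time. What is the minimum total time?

Min total: 185 min

Treat this as an assignment problem: match each worker to one task.
Optimal: Varga→Task T3 (50 min), Bakr→Task T5 (47 min), Eriksen→Task T2 (20 min), Petrov→Task T6 (46 min), Lindqvist→Task T7 (22 min) — total 50+47+20+46+22 = 185 min.
Column-greedy (each task in turn goes to its cheapest remaining worker) gives 268 min, worse by 83.
Next-best assignment: Varga→Task T3, Bakr→Task T6, Eriksen→Task T2, Petrov→Task T5, Lindqvist→Task T7 = 195 min.
Swapping Petrov↔Lindqvist (Petrov→Task T7 57 min, Lindqvist→Task T6 94 min) adds 83.
Every other assignment is strictly worse.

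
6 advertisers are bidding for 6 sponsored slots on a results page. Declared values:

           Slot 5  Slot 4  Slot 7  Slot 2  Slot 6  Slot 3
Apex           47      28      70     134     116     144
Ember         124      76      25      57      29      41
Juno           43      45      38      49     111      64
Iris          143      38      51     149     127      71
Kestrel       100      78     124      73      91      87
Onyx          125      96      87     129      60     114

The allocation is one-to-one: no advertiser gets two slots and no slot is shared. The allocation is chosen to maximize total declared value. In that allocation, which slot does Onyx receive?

Onyx receives Slot 4.

Optimal: Apex→Slot 3 ($144), Ember→Slot 5 ($124), Juno→Slot 6 ($111), Iris→Slot 2 ($149), Kestrel→Slot 7 ($124), Onyx→Slot 4 ($96) — total 144+124+111+149+124+96 = $748.
Column-greedy (each slot in turn goes to its best remaining advertiser) gives $649, worse by 99.
No other one-to-one assignment exceeds $748.
Onyx's own top slot is Slot 2 ($129), but forcing Onyx→Slot 2 and reassigning the rest optimally gives only $727 — worse by 21.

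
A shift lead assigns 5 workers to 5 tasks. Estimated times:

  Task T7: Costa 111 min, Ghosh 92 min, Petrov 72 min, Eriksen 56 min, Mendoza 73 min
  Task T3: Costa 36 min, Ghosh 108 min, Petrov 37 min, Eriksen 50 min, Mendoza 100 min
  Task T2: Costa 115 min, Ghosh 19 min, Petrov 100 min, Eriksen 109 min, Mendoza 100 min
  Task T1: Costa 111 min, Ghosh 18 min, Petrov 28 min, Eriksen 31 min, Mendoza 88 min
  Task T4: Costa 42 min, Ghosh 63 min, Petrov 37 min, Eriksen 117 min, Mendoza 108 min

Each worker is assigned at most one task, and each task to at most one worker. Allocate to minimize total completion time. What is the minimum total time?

Optimal: Costa→Task T3 (36 min), Ghosh→Task T2 (19 min), Petrov→Task T4 (37 min), Eriksen→Task T1 (31 min), Mendoza→Task T7 (73 min) — total 36+19+37+31+73 = 196 min.
Min-entry greedy (repeatedly take the single cheapest remaining cell) gives 247 min, worse by 51.
Every other assignment is strictly worse.

Minimum total: 196 min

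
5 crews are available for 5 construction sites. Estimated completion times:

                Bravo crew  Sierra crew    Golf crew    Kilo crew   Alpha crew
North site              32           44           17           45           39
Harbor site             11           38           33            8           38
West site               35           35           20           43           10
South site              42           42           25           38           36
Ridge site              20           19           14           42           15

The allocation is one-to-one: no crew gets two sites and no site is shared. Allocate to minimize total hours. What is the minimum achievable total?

Minimum total: 94 hours

Treat this as an assignment problem: match each crew to one site.
Optimal: Bravo crew→North site (32 hours), Sierra crew→Ridge site (19 hours), Golf crew→South site (25 hours), Kilo crew→Harbor site (8 hours), Alpha crew→West site (10 hours) — total 32+19+25+8+10 = 94 hours.
Min-entry greedy (repeatedly take the single cheapest remaining cell) gives 106 hours, worse by 12.
Next-best assignment: Bravo crew→Harbor site, Sierra crew→Ridge site, Golf crew→North site, Kilo crew→South site, Alpha crew→West site = 95 hours.
Swapping Kilo crew↔Golf crew (Kilo crew→South site 38 hours, Golf crew→Harbor site 33 hours) adds 38.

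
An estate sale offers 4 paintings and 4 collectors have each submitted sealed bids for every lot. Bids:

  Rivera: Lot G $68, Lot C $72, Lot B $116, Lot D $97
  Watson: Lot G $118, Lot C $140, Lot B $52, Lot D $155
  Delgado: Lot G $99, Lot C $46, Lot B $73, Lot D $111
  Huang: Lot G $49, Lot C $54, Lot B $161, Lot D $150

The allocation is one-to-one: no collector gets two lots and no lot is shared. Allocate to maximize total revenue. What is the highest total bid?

Maximum total: $505

Optimal: Rivera→Lot B ($116), Watson→Lot C ($140), Delgado→Lot G ($99), Huang→Lot D ($150) — total 116+140+99+150 = $505.
Max-entry greedy (repeatedly take the single best remaining cell) gives $487, worse by 18.
Next-best assignment: Rivera→Lot D, Watson→Lot C, Delgado→Lot G, Huang→Lot B = $497.
Every other assignment is strictly worse.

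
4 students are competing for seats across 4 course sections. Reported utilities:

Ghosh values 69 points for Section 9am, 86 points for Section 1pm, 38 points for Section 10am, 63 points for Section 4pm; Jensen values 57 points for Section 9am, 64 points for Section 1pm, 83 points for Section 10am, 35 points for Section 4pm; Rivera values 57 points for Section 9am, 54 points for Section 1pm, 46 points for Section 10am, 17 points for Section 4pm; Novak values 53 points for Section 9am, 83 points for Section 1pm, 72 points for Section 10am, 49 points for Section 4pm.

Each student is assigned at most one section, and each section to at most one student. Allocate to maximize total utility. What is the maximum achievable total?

Max total: 286 points

Optimal: Ghosh→Section 4pm (63 points), Jensen→Section 10am (83 points), Rivera→Section 9am (57 points), Novak→Section 1pm (83 points) — total 63+83+57+83 = 286 points.
Column-greedy (each section in turn goes to its best remaining student) gives 252 points, worse by 34.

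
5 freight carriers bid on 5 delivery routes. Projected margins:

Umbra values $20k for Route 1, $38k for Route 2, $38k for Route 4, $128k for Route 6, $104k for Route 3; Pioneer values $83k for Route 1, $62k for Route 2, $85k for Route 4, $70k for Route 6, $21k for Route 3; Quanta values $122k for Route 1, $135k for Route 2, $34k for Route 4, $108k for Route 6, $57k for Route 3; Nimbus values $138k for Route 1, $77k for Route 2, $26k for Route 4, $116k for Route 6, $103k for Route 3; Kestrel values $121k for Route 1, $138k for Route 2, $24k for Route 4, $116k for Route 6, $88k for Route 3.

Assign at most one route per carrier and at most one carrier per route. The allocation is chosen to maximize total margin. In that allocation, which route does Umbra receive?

Umbra receives Route 3.

This is the linear assignment problem.
Optimal: Umbra→Route 3 ($104k), Pioneer→Route 4 ($85k), Quanta→Route 2 ($135k), Nimbus→Route 1 ($138k), Kestrel→Route 6 ($116k) — total 104+85+135+138+116 = $578k.
Max-entry greedy (repeatedly take the single best remaining cell) gives $546k, worse by 32.
Swapping Kestrel↔Umbra (Kestrel→Route 3 $88k, Umbra→Route 6 $128k) loses 4.
Checked against all permutations: $578k is optimal.
Umbra's own top route is Route 6 ($128k), but forcing Umbra→Route 6 and reassigning the rest optimally gives only $576k — worse by 2.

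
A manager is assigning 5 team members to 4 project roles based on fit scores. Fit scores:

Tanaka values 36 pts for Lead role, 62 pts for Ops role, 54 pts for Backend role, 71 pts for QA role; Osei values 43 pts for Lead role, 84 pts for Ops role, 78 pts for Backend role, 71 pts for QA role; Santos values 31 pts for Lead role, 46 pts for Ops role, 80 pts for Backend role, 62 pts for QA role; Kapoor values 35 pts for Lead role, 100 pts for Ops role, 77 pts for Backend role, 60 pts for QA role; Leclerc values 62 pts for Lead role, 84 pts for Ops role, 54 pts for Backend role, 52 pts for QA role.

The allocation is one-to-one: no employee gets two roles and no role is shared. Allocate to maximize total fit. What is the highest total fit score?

Optimal: Leclerc→Lead role (62 pts), Kapoor→Ops role (100 pts), Santos→Backend role (80 pts), Tanaka→QA role (71 pts) — total 62+100+80+71 = 313 pts.
Row-greedy (each employee in turn takes its best remaining role) gives 270 pts, worse by 43.
No other one-to-one assignment exceeds 313 pts.

Max total: 313 pts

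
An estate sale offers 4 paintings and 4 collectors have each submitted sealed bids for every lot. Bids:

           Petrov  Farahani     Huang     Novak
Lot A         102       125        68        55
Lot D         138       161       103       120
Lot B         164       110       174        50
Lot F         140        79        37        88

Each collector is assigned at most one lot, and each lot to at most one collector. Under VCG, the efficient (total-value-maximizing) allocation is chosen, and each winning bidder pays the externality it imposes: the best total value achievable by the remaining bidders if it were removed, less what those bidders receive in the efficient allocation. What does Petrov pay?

Petrov pays $4.

Efficient allocation: Petrov→Lot F ($140), Farahani→Lot A ($125), Huang→Lot B ($174), Novak→Lot D ($120); total welfare W = $559.
Petrov receives Lot F at value $140, so the others get W − 140 = $419.
Without Petrov: best allocation of the remaining 3 bidders over all 4 lots is Farahani→Lot D ($161), Huang→Lot B ($174), Novak→Lot F ($88), total $423.
VCG payment = (others' best without Petrov) − (others' welfare with Petrov) = 423 − 419 = $4.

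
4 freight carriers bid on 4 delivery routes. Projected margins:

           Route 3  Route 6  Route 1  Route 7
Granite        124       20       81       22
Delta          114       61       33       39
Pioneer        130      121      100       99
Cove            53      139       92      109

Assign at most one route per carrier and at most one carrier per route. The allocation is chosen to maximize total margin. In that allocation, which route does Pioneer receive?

This is the linear assignment problem.
Optimal: Granite→Route 1 ($81k), Delta→Route 3 ($114k), Pioneer→Route 7 ($99k), Cove→Route 6 ($139k) — total 81+114+99+139 = $433k.
Max-entry greedy (repeatedly take the single best remaining cell) gives $389k, worse by 44.
Next-best assignment: Granite→Route 1, Delta→Route 3, Pioneer→Route 6, Cove→Route 7 = $425k.
Swapping Delta↔Granite (Delta→Route 1 $33k, Granite→Route 3 $124k) loses 38.
Pioneer's own top route is Route 3 ($130k), but forcing Pioneer→Route 3 and reassigning the rest optimally gives only $389k — worse by 44.

Pioneer receives Route 7.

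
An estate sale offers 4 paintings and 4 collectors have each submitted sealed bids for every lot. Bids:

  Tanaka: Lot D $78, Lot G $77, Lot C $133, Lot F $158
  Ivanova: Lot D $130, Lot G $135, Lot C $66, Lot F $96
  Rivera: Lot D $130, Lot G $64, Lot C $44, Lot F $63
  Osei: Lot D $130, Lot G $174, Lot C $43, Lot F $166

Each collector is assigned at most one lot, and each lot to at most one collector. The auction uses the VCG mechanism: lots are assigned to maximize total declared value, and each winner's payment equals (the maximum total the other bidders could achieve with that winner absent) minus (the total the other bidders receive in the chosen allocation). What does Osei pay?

Osei pays $25.

Efficient allocation: Tanaka→Lot C ($133), Ivanova→Lot G ($135), Rivera→Lot D ($130), Osei→Lot F ($166); total welfare W = $564.
Osei receives Lot F at value $166, so the others get W − 166 = $398.
Without Osei: best allocation of the remaining 3 bidders over all 4 lots is Tanaka→Lot F ($158), Ivanova→Lot G ($135), Rivera→Lot D ($130), total $423.
VCG payment = (others' best without Osei) − (others' welfare with Osei) = 423 − 398 = $25.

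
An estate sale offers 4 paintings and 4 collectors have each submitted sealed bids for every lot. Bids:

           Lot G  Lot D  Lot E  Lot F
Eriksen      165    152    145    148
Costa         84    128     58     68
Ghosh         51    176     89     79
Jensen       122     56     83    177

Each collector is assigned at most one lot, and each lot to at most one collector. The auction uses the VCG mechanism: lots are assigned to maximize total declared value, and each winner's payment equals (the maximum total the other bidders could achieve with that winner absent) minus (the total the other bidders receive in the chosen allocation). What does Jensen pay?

Efficient allocation: Eriksen→Lot E ($145), Costa→Lot G ($84), Ghosh→Lot D ($176), Jensen→Lot F ($177); total welfare W = $582.
Jensen receives Lot F at value $177, so the others get W − 177 = $405.
Without Jensen: best allocation of the remaining 3 bidders over all 4 lots is Eriksen→Lot G ($165), Costa→Lot F ($68), Ghosh→Lot D ($176), total $409.
VCG payment = (others' best without Jensen) − (others' welfare with Jensen) = 409 − 405 = $4.

Jensen pays $4.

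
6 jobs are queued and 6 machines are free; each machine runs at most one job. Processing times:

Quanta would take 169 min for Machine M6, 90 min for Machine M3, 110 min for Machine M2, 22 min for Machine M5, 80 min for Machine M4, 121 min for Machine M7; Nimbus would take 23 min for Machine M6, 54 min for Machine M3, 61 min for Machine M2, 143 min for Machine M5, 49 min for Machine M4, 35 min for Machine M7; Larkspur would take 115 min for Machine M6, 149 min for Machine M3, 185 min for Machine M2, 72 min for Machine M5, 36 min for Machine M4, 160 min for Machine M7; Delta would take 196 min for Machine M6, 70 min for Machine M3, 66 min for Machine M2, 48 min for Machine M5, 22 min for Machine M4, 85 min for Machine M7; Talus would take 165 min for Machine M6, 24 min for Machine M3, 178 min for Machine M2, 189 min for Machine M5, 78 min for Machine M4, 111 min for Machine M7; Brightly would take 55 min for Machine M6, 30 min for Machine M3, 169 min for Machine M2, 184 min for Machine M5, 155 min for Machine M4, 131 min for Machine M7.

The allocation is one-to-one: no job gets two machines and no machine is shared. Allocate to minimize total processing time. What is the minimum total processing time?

Treat this as an assignment problem: match each job to one machine.
Optimal: Quanta→Machine M5 (22 min), Nimbus→Machine M7 (35 min), Larkspur→Machine M4 (36 min), Delta→Machine M2 (66 min), Talus→Machine M3 (24 min), Brightly→Machine M6 (55 min) — total 22+35+36+66+24+55 = 238 min.
Row-greedy (each job in turn takes its cheapest remaining machine) gives 302 min, worse by 64.
No other one-to-one assignment undercuts 238 min.

Minimum total: 238 min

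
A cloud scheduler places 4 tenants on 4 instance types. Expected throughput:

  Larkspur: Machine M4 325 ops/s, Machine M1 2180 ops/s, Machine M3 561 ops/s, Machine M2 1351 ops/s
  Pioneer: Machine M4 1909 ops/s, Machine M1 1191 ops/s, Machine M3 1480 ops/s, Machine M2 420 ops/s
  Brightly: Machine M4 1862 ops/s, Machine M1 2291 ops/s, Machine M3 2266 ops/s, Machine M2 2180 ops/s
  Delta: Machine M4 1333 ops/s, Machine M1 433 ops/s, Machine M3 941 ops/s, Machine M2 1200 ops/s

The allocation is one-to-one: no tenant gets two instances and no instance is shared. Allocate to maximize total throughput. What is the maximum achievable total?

Max total: 7555 ops/s

Treat this as an assignment problem: match each tenant to one instance.
Optimal: Larkspur→Machine M1 (2180 ops/s), Pioneer→Machine M4 (1909 ops/s), Brightly→Machine M3 (2266 ops/s), Delta→Machine M2 (1200 ops/s) — total 2180+1909+2266+1200 = 7555 ops/s.
Column-greedy (each instance in turn goes to its best remaining tenant) gives 6492 ops/s, worse by 1063.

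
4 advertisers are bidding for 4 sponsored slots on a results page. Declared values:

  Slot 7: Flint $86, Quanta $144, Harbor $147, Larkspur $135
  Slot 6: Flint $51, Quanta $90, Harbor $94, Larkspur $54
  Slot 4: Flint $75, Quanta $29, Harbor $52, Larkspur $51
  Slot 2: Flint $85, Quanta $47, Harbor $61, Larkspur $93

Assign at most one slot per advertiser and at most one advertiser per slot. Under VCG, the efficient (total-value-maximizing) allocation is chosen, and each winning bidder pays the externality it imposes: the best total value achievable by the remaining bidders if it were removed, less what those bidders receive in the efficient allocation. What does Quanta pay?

Efficient allocation: Flint→Slot 4 ($75), Quanta→Slot 7 ($144), Harbor→Slot 6 ($94), Larkspur→Slot 2 ($93); total welfare W = $406.
Quanta receives Slot 7 at value $144, so the others get W − 144 = $262.
Without Quanta: best allocation of the remaining 3 bidders over all 4 slots is Flint→Slot 4 ($75), Harbor→Slot 7 ($147), Larkspur→Slot 2 ($93), total $315.
VCG payment = (others' best without Quanta) − (others' welfare with Quanta) = 315 − 262 = $53.

Quanta pays $53.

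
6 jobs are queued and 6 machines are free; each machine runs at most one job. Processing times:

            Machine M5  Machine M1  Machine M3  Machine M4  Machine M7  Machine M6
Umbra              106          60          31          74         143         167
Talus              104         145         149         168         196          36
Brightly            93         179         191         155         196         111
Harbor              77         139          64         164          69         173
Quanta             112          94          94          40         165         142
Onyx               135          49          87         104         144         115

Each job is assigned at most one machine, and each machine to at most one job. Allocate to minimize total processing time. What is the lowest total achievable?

Minimum total: 318 min

This is a one-to-one assignment (minimum-cost bipartite matching).
Optimal: Umbra→Machine M3 (31 min), Talus→Machine M6 (36 min), Brightly→Machine M5 (93 min), Harbor→Machine M7 (69 min), Quanta→Machine M4 (40 min), Onyx→Machine M1 (49 min) — total 31+36+93+69+40+49 = 318 min.
Column-greedy (each machine in turn goes to its cheapest remaining job) gives 504 min, worse by 186.
Checked against all permutations: 318 min is optimal.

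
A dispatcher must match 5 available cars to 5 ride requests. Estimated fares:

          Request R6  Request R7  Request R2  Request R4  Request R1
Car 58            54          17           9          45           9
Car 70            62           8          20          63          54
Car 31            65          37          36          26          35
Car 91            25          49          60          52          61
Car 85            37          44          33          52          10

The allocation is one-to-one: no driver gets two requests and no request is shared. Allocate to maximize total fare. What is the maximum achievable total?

Optimal: Car 58→Request R4 ($45), Car 70→Request R1 ($54), Car 31→Request R6 ($65), Car 91→Request R2 ($60), Car 85→Request R7 ($44) — total 45+54+65+60+44 = $268.
Next-best assignment: Car 58→Request R6, Car 70→Request R4, Car 31→Request R2, Car 91→Request R1, Car 85→Request R7 = $258.

Max total: $268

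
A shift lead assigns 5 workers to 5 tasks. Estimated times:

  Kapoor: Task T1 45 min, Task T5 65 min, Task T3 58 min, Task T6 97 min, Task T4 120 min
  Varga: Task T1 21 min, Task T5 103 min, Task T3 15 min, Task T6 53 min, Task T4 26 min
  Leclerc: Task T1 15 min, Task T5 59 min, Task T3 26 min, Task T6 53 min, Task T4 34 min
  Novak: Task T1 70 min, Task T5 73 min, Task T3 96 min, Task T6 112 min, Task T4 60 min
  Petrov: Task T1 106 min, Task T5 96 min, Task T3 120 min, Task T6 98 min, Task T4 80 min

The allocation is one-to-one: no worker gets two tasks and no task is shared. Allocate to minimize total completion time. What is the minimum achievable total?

Min total: 253 min

Optimal: Kapoor→Task T5 (65 min), Varga→Task T3 (15 min), Leclerc→Task T1 (15 min), Novak→Task T4 (60 min), Petrov→Task T6 (98 min) — total 65+15+15+60+98 = 253 min.
Row-greedy (each worker in turn takes its cheapest remaining task) gives 265 min, worse by 12.
Next-best assignment: Kapoor→Task T1, Varga→Task T3, Leclerc→Task T4, Novak→Task T5, Petrov→Task T6 = 265 min.
Every other assignment is strictly worse.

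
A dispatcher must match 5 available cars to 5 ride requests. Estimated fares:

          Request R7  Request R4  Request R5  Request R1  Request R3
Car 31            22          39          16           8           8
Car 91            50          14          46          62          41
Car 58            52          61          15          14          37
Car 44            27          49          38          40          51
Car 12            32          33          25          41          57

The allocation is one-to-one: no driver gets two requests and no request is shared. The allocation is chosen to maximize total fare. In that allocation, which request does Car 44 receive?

Car 44 receives Request R5.

This is the linear assignment problem.
Optimal: Car 31→Request R4 ($39), Car 91→Request R1 ($62), Car 58→Request R7 ($52), Car 44→Request R5 ($38), Car 12→Request R3 ($57) — total 39+62+52+38+57 = $248.
Max-entry greedy (repeatedly take the single best remaining cell) gives $240, worse by 8.
Next-best assignment: Car 31→Request R7, Car 91→Request R1, Car 58→Request R4, Car 44→Request R5, Car 12→Request R3 = $240.
Swapping Car 44↔Car 58 (Car 44→Request R7 $27, Car 58→Request R5 $15) loses 48.
Every other assignment is strictly worse.
Car 44's own top request is Request R3 ($51), but forcing Car 44→Request R3 and reassigning the rest optimally gives only $229 — worse by 19.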